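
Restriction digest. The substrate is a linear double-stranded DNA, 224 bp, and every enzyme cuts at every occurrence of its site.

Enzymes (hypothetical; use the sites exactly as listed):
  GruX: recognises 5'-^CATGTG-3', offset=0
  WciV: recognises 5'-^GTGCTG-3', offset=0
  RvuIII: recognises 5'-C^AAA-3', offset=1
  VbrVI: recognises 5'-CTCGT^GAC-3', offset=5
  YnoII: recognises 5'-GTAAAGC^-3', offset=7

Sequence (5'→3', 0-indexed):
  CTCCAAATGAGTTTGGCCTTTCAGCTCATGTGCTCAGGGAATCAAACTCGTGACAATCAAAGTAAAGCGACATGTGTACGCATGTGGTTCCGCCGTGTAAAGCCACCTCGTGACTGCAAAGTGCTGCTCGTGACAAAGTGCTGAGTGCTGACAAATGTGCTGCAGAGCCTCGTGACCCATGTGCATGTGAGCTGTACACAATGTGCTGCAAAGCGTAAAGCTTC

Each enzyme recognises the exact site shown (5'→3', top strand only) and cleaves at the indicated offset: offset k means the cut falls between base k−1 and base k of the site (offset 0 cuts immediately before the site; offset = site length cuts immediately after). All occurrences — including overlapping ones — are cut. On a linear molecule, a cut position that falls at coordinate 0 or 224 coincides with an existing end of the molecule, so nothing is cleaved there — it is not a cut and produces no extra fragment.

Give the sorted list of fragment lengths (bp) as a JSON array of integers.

[2,3,3,3,3,4,4,4,6,6,7,7,7,8,8,8,10,10,11,12,17,17,19,22,23]

Per-enzyme occurrences:
  GruX CATGTG/0: at [26, 70, 80, 177, 183] ⇒ [26, 70, 80, 177, 183]
  WciV GTGCTG/0: at [120, 137, 144, 156, 202] ⇒ [120, 137, 144, 156, 202]
  RvuIII CAAA/1: at [3, 42, 57, 116, 133, 151, 208] ⇒ [4, 43, 58, 117, 134, 152, 209]
  VbrVI CTCGTGAC/5: at [46, 106, 126, 168] ⇒ [51, 111, 131, 173]
  YnoII GTAAAGC/7: at [61, 96, 214] ⇒ [68, 103, 221]

Pooled cuts: [4, 26, 43, 51, 58, 68, 70, 80, 103, 111, 117, 120, 131, 134, 137, 144, 152, 156, 173, 177, 183, 202, 209, 221]

Fragment lengths:
  [0,4): 4 bp
  [4,26): 22 bp
  [26,43): 17 bp
  [43,51): 8 bp
  [51,58): 7 bp
  [58,68): 10 bp
  [68,70): 2 bp
  [70,80): 10 bp
  [80,103): 23 bp
  [103,111): 8 bp
  [111,117): 6 bp
  [117,120): 3 bp
  [120,131): 11 bp
  [131,134): 3 bp
  [134,137): 3 bp
  [137,144): 7 bp
  [144,152): 8 bp
  [152,156): 4 bp
  [156,173): 17 bp
  [173,177): 4 bp
  [177,183): 6 bp
  [183,202): 19 bp
  [202,209): 7 bp
  [209,221): 12 bp
  [221,224): 3 bp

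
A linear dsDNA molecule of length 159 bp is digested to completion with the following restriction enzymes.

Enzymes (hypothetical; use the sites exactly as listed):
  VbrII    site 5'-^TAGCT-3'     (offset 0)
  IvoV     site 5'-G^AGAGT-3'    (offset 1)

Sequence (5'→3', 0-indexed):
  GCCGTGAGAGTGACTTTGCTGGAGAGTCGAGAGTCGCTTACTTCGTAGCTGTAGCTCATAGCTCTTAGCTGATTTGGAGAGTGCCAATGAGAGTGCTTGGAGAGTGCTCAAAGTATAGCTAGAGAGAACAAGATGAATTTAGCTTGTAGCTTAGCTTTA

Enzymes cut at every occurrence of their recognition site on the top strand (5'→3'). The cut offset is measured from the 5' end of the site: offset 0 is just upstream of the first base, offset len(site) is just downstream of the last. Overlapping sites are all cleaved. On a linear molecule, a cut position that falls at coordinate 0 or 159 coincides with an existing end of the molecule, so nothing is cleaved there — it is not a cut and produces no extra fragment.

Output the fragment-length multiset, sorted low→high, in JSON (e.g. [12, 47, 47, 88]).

Scan for sites:
  VbrII TAGCT/0: at [45, 51, 58, 65, 115, 139, 146, 151] ⇒ [45, 51, 58, 65, 115, 139, 146, 151]
  IvoV GAGAGT/1: at [5, 21, 28, 76, 88, 99] ⇒ [6, 22, 29, 77, 89, 100]

All cut coordinates (distinct, sorted): [6, 22, 29, 45, 51, 58, 65, 77, 89, 100, 115, 139, 146, 151]

Fragment lengths:
  [0,6): 6 bp
  [6,22): 16 bp
  [22,29): 7 bp
  [29,45): 16 bp
  [45,51): 6 bp
  [51,58): 7 bp
  [58,65): 7 bp
  [65,77): 12 bp
  [77,89): 12 bp
  [89,100): 11 bp
  [100,115): 15 bp
  [115,139): 24 bp
  [139,146): 7 bp
  [146,151): 5 bp
  [151,159): 8 bp

[5,6,6,7,7,7,7,8,11,12,12,15,16,16,24]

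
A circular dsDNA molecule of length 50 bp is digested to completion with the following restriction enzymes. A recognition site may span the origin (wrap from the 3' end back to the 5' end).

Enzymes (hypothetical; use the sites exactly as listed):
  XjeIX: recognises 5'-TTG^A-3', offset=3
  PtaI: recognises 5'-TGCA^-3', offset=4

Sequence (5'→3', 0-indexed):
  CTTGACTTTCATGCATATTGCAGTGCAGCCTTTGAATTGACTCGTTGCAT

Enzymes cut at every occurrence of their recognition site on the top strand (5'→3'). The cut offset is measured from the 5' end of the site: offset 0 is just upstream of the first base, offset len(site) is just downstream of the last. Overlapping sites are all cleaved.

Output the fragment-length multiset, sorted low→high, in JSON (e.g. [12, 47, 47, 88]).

[5,5,5,7,7,10,11]

Site scan:
  XjeIX (TTGA, off=3): starts [1, 31, 36] → cuts [4, 34, 39]
  PtaI (TGCA, off=4): starts [11, 18, 23, 45] → cuts [15, 22, 27, 49]

All cut coordinates (distinct, sorted): [4, 15, 22, 27, 34, 39, 49]

Fragment lengths:
  4→15: 11 bp
  15→22: 7 bp
  22→27: 5 bp
  27→34: 7 bp
  34→39: 5 bp
  39→49: 10 bp
  49→4 (wrap): 50-49+4 = 5 bp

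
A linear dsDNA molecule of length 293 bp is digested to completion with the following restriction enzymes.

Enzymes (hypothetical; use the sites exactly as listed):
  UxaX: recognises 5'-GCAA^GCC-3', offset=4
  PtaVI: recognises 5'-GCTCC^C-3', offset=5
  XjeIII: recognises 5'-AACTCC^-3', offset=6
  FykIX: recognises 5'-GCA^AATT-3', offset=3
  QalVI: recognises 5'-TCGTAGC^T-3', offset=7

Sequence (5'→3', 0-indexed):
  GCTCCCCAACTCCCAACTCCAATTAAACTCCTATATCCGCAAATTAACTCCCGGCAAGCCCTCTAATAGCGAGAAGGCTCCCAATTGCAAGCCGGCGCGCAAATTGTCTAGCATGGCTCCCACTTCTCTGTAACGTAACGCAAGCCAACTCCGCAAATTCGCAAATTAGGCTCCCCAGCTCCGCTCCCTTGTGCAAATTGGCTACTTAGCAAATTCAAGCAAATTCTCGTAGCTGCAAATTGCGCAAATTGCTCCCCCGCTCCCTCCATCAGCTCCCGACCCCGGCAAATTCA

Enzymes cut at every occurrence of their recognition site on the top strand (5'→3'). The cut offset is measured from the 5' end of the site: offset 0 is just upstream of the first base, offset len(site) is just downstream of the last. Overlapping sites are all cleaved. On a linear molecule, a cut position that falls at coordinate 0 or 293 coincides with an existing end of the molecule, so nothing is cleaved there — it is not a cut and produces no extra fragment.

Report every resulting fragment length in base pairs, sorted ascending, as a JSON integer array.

Per-enzyme occurrences:
  UxaX GCAAGCC/4: at [53, 86, 139] ⇒ [57, 90, 143]
  PtaVI GCTCCC/5: at [0, 76, 115, 169, 182, 250, 258, 271] ⇒ [5, 81, 120, 174, 187, 255, 263, 276]
  XjeIII AACTCC/6: at [7, 14, 25, 45, 146] ⇒ [13, 20, 31, 51, 152]
  FykIX GCAAATT/3: at [38, 98, 152, 160, 192, 208, 218, 234, 243, 284] ⇒ [41, 101, 155, 163, 195, 211, 221, 237, 246, 287]
  QalVI TCGTAGCT/7: at [226] ⇒ [233]

Pooled cuts: [5, 13, 20, 31, 41, 51, 57, 81, 90, 101, 120, 143, 152, 155, 163, 174, 187, 195, 211, 221, 233, 237, 246, 255, 263, 276, 287]

Fragments:
  [0,5): 5 bp
  [5,13): 8 bp
  [13,20): 7 bp
  [20,31): 11 bp
  [31,41): 10 bp
  [41,51): 10 bp
  [51,57): 6 bp
  [57,81): 24 bp
  [81,90): 9 bp
  [90,101): 11 bp
  [101,120): 19 bp
  [120,143): 23 bp
  [143,152): 9 bp
  [152,155): 3 bp
  [155,163): 8 bp
  [163,174): 11 bp
  [174,187): 13 bp
  [187,195): 8 bp
  [195,211): 16 bp
  [211,221): 10 bp
  [221,233): 12 bp
  [233,237): 4 bp
  [237,246): 9 bp
  [246,255): 9 bp
  [255,263): 8 bp
  [263,276): 13 bp
  [276,287): 11 bp
  [287,293): 6 bp

[3,4,5,6,6,7,8,8,8,8,9,9,9,9,10,10,10,11,11,11,11,12,13,13,16,19,23,24]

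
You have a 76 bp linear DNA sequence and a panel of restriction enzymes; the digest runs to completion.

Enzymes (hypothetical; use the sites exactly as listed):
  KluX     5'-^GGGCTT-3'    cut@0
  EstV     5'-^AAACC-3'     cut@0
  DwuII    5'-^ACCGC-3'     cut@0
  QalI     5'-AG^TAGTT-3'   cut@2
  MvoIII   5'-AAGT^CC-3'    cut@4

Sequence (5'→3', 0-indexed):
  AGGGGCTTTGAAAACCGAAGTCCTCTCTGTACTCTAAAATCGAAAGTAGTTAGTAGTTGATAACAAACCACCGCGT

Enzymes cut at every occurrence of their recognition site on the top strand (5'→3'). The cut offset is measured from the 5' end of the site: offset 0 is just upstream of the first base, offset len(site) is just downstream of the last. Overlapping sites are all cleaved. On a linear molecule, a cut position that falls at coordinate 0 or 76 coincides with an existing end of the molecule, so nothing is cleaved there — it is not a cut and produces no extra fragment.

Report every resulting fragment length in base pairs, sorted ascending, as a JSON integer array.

[2,5,7,7,9,10,11,25]

Per-enzyme occurrences:
  KluX (GGGCTT, off=0): starts [2] → cuts [2]
  EstV (AAACC, off=0): starts [11, 64] → cuts [11, 64]
  DwuII (ACCGC, off=0): starts [69] → cuts [69]
  QalI (AGTAGTT, off=2): starts [44, 51] → cuts [46, 53]
  MvoIII (AAGTCC, off=4): starts [17] → cuts [21]

All cut coordinates (distinct, sorted): [2, 11, 21, 46, 53, 64, 69]

Fragment lengths:
  [0,2): 2 bp
  [2,11): 9 bp
  [11,21): 10 bp
  [21,46): 25 bp
  [46,53): 7 bp
  [53,64): 11 bp
  [64,69): 5 bp
  [69,76): 7 bp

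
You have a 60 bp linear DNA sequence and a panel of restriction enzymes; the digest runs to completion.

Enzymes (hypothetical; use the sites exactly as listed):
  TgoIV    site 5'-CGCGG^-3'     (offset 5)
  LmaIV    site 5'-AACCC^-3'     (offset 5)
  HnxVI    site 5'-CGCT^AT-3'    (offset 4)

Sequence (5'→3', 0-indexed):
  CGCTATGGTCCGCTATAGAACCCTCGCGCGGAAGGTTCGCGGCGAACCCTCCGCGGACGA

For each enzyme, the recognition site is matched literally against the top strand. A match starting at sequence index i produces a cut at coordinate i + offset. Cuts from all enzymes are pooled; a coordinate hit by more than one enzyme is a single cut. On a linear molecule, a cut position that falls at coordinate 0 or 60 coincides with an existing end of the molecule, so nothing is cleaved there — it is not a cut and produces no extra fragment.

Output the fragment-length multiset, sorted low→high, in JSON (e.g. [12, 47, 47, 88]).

Site scan:
  TgoIV (CGCGG, off=5): starts [26, 37, 51] → cuts [31, 42, 56]
  LmaIV (AACCC, off=5): starts [18, 44] → cuts [23, 49]
  HnxVI (CGCTAT, off=4): starts [0, 10] → cuts [4, 14]

All cut coordinates (distinct, sorted): [4, 14, 23, 31, 42, 49, 56]

Fragments:
  [0,4): 4 bp
  [4,14): 10 bp
  [14,23): 9 bp
  [23,31): 8 bp
  [31,42): 11 bp
  [42,49): 7 bp
  [49,56): 7 bp
  [56,60): 4 bp

[4,4,7,7,8,9,10,11]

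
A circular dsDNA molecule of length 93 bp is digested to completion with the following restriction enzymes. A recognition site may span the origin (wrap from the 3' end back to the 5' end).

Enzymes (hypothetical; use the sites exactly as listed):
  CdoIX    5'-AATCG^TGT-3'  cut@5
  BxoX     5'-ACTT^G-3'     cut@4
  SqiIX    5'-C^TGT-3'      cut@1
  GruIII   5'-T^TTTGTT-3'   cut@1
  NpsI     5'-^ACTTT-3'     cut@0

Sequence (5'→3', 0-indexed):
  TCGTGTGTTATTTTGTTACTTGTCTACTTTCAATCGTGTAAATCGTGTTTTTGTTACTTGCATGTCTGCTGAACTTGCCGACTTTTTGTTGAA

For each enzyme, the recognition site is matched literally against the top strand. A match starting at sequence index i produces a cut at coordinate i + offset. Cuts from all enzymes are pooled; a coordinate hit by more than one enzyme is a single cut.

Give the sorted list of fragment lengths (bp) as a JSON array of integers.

[4,4,4,4,8,9,10,10,11,12,17]

Per-enzyme occurrences:
  CdoIX (AATCGTGT, off=5): starts [31, 40, 91] → cuts [3, 36, 45]
  BxoX (ACTTG, off=4): starts [17, 55, 72] → cuts [21, 59, 76]
  SqiIX (CTGT, off=1): no sites
  GruIII (TTTTGTT, off=1): starts [10, 48, 83] → cuts [11, 49, 84]
  NpsI (ACTTT, off=0): starts [25, 80] → cuts [25, 80]

All cut coordinates (distinct, sorted): [3, 11, 21, 25, 36, 45, 49, 59, 76, 80, 84]

Fragments:
  3→11: 8 bp
  11→21: 10 bp
  21→25: 4 bp
  25→36: 11 bp
  36→45: 9 bp
  45→49: 4 bp
  49→59: 10 bp
  59→76: 17 bp
  76→80: 4 bp
  80→84: 4 bp
  84→3 (wrap): 93-84+3 = 12 bp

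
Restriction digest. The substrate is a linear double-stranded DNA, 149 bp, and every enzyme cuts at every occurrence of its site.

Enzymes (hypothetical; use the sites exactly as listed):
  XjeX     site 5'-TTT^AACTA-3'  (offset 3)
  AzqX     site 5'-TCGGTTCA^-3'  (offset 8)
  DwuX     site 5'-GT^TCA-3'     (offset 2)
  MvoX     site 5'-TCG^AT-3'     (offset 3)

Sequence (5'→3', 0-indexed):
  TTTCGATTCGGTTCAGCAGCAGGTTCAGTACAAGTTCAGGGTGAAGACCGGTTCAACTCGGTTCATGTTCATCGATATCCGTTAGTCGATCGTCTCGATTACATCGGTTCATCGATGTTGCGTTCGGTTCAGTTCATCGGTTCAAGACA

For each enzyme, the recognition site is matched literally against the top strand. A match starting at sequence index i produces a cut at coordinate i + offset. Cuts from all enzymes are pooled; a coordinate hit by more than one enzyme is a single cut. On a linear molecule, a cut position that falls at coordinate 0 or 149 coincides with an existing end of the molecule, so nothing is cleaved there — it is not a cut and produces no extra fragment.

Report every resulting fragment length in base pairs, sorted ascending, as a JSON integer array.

Per-enzyme occurrences:
  XjeX (TTTAACTA, off=3): no sites
  AzqX TCGGTTCA/8: at [7, 57, 103, 123, 136] ⇒ [15, 65, 111, 131, 144]
  DwuX GTTCA/2: at [10, 22, 33, 50, 60, 66, 106, 126, 131, 139] ⇒ [12, 24, 35, 52, 62, 68, 108, 128, 133, 141]
  MvoX TCGAT/3: at [2, 71, 85, 94, 111] ⇒ [5, 74, 88, 97, 114]

All cut coordinates (distinct, sorted): [5, 12, 15, 24, 35, 52, 62, 65, 68, 74, 88, 97, 108, 111, 114, 128, 131, 133, 141, 144]

Fragments:
  [0,5): 5 bp
  [5,12): 7 bp
  [12,15): 3 bp
  [15,24): 9 bp
  [24,35): 11 bp
  [35,52): 17 bp
  [52,62): 10 bp
  [62,65): 3 bp
  [65,68): 3 bp
  [68,74): 6 bp
  [74,88): 14 bp
  [88,97): 9 bp
  [97,108): 11 bp
  [108,111): 3 bp
  [111,114): 3 bp
  [114,128): 14 bp
  [128,131): 3 bp
  [131,133): 2 bp
  [133,141): 8 bp
  [141,144): 3 bp
  [144,149): 5 bp

[2,3,3,3,3,3,3,3,5,5,6,7,8,9,9,10,11,11,14,14,17]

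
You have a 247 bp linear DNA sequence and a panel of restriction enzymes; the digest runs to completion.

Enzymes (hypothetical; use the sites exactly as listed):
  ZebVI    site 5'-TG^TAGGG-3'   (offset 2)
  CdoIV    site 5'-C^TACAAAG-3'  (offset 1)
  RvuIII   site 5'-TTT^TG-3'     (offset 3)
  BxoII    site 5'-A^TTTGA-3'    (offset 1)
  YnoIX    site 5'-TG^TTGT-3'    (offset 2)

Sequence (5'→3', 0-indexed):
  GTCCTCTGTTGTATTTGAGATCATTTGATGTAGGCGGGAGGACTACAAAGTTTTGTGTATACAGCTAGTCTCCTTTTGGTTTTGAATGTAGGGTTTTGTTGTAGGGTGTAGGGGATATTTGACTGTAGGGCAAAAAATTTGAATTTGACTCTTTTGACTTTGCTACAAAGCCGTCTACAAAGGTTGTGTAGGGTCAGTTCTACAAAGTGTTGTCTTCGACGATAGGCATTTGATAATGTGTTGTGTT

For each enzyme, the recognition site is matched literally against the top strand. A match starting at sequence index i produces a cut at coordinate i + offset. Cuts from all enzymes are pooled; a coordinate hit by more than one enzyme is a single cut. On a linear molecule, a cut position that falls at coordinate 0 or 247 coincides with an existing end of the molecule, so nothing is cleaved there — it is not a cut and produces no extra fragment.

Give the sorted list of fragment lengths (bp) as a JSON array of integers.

Per-enzyme occurrences:
  ZebVI (TGTAGGG, off=2): starts [86, 99, 106, 123, 186] → cuts [88, 101, 108, 125, 188]
  CdoIV (CTACAAAG, off=1): starts [42, 162, 174, 199] → cuts [43, 163, 175, 200]
  RvuIII (TTTTG, off=3): starts [50, 73, 79, 93, 151] → cuts [53, 76, 82, 96, 154]
  BxoII (ATTTGA, off=1): starts [12, 22, 116, 136, 142, 227] → cuts [13, 23, 117, 137, 143, 228]
  YnoIX (TGTTGT, off=2): starts [6, 96, 207, 238] → cuts [8, 98, 209, 240]

Pooled cuts: [8, 13, 23, 43, 53, 76, 82, 88, 96, 98, 101, 108, 117, 125, 137, 143, 154, 163, 175, 188, 200, 209, 228, 240]

Fragments:
  [0,8): 8 bp
  [8,13): 5 bp
  [13,23): 10 bp
  [23,43): 20 bp
  [43,53): 10 bp
  [53,76): 23 bp
  [76,82): 6 bp
  [82,88): 6 bp
  [88,96): 8 bp
  [96,98): 2 bp
  [98,101): 3 bp
  [101,108): 7 bp
  [108,117): 9 bp
  [117,125): 8 bp
  [125,137): 12 bp
  [137,143): 6 bp
  [143,154): 11 bp
  [154,163): 9 bp
  [163,175): 12 bp
  [175,188): 13 bp
  [188,200): 12 bp
  [200,209): 9 bp
  [209,228): 19 bp
  [228,240): 12 bp
  [240,247): 7 bp

[2,3,5,6,6,6,7,7,8,8,8,9,9,9,10,10,11,12,12,12,12,13,19,20,23]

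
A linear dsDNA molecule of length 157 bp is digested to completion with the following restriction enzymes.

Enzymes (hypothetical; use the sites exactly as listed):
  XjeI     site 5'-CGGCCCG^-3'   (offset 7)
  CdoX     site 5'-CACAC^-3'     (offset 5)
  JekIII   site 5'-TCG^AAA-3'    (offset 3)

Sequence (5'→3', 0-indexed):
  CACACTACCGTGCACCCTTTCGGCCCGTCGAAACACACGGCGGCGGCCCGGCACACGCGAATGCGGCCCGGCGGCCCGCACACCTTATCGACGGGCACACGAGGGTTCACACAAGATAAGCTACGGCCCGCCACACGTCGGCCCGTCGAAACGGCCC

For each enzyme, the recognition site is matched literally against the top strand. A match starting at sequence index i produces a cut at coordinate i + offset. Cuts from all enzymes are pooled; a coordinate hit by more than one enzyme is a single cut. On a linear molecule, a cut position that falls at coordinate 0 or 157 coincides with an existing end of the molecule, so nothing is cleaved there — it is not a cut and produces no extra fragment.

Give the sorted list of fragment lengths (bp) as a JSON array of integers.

[3,3,5,5,6,6,8,8,9,9,12,12,14,17,18,22]

Site scan:
  XjeI (CGGCCCG, off=7): starts [20, 43, 63, 71, 123, 138] → cuts [27, 50, 70, 78, 130, 145]
  CdoX (CACAC, off=5): starts [0, 33, 51, 78, 95, 107, 131] → cuts [5, 38, 56, 83, 100, 112, 136]
  JekIII (TCGAAA, off=3): starts [27, 145] → cuts [30, 148]

Pooled cuts: [5, 27, 30, 38, 50, 56, 70, 78, 83, 100, 112, 130, 136, 145, 148]

Fragment lengths:
  [0,5): 5 bp
  [5,27): 22 bp
  [27,30): 3 bp
  [30,38): 8 bp
  [38,50): 12 bp
  [50,56): 6 bp
  [56,70): 14 bp
  [70,78): 8 bp
  [78,83): 5 bp
  [83,100): 17 bp
  [100,112): 12 bp
  [112,130): 18 bp
  [130,136): 6 bp
  [136,145): 9 bp
  [145,148): 3 bp
  [148,157): 9 bp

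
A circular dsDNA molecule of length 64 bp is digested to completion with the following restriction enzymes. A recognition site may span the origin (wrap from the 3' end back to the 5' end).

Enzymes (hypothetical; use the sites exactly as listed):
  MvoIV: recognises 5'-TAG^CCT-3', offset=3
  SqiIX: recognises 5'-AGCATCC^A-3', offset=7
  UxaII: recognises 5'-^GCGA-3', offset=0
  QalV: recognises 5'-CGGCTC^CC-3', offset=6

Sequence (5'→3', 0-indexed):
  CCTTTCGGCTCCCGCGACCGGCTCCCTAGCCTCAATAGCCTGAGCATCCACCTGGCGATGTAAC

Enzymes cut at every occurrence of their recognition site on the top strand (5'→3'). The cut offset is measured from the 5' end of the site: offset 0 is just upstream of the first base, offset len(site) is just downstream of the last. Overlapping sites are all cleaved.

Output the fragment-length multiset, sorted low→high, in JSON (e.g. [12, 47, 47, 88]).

[2,5,5,9,11,11,21]

Site scan:
  MvoIV TAGCCT/3: at [26, 35] ⇒ [29, 38]
  SqiIX AGCATCCA/7: at [42] ⇒ [49]
  UxaII GCGA/0: at [13, 54] ⇒ [13, 54]
  QalV CGGCTCCC/6: at [5, 18] ⇒ [11, 24]

Pooled cuts: [11, 13, 24, 29, 38, 49, 54]

Fragments:
  11→13: 2 bp
  13→24: 11 bp
  24→29: 5 bp
  29→38: 9 bp
  38→49: 11 bp
  49→54: 5 bp
  54→11 (wrap): 64-54+11 = 21 bp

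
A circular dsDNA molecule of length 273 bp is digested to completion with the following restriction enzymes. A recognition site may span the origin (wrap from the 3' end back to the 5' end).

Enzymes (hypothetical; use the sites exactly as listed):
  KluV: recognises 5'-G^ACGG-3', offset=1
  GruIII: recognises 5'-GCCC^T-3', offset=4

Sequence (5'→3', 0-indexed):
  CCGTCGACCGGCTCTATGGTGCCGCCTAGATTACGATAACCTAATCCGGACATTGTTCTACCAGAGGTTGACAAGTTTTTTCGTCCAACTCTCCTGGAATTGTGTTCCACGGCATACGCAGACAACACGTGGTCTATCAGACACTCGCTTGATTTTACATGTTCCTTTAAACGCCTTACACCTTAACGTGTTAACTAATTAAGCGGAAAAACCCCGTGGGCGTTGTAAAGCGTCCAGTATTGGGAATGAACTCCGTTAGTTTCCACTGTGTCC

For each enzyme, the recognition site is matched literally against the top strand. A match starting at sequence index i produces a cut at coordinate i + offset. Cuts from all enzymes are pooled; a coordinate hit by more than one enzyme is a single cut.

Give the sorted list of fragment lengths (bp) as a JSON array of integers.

Scan for sites:
  KluV (GACGG, off=1): no sites
  GruIII (GCCCT, off=4): no sites

Pooled cuts: ∅

Fragment lengths:
  no cuts → one circular fragment of 273 bp

[273]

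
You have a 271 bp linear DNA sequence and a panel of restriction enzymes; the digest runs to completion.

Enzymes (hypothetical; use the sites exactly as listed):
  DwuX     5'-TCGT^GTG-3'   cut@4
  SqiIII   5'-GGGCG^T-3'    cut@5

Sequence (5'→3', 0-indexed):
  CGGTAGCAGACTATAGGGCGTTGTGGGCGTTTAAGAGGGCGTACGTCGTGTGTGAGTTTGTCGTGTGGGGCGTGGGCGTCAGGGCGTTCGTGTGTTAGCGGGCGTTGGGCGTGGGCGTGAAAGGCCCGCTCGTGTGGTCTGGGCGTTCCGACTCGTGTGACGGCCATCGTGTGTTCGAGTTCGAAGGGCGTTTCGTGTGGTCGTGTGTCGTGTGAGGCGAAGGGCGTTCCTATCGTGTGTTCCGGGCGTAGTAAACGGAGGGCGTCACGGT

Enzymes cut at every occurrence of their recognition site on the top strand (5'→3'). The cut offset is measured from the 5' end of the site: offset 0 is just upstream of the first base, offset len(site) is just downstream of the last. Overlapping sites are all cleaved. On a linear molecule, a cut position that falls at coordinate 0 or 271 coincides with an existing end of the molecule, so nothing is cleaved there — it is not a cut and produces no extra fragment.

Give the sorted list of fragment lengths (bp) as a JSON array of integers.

Scan for sites:
  DwuX (TCGTGTG, off=4): starts [45, 60, 87, 129, 152, 166, 192, 200, 207, 232] → cuts [49, 64, 91, 133, 156, 170, 196, 204, 211, 236]
  SqiIII (GGGCGT, off=5): starts [15, 24, 36, 67, 73, 81, 99, 106, 112, 140, 185, 221, 243, 259] → cuts [20, 29, 41, 72, 78, 86, 104, 111, 117, 145, 190, 226, 248, 264]

Pooled cuts: [20, 29, 41, 49, 64, 72, 78, 86, 91, 104, 111, 117, 133, 145, 156, 170, 190, 196, 204, 211, 226, 236, 248, 264]

Fragments:
  [0,20): 20 bp
  [20,29): 9 bp
  [29,41): 12 bp
  [41,49): 8 bp
  [49,64): 15 bp
  [64,72): 8 bp
  [72,78): 6 bp
  [78,86): 8 bp
  [86,91): 5 bp
  [91,104): 13 bp
  [104,111): 7 bp
  [111,117): 6 bp
  [117,133): 16 bp
  [133,145): 12 bp
  [145,156): 11 bp
  [156,170): 14 bp
  [170,190): 20 bp
  [190,196): 6 bp
  [196,204): 8 bp
  [204,211): 7 bp
  [211,226): 15 bp
  [226,236): 10 bp
  [236,248): 12 bp
  [248,264): 16 bp
  [264,271): 7 bp

[5,6,6,6,7,7,7,8,8,8,8,9,10,11,12,12,12,13,14,15,15,16,16,20,20]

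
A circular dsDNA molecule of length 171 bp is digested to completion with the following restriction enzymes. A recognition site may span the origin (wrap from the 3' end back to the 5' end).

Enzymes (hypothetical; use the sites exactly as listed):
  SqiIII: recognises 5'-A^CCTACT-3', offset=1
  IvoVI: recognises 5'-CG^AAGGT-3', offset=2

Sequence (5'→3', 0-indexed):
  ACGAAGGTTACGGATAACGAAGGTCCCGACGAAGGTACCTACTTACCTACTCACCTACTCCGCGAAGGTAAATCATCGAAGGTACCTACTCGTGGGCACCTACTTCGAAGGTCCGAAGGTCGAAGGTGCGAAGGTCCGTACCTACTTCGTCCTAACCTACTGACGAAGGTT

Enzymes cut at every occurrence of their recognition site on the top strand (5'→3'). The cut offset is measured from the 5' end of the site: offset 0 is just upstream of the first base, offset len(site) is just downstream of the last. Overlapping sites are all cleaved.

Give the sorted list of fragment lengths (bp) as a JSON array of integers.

[6,6,7,8,8,8,8,9,9,10,10,11,12,14,14,15,16]

Per-enzyme occurrences:
  SqiIII (ACCTACT, off=1): starts [36, 44, 52, 83, 97, 139, 154] → cuts [37, 45, 53, 84, 98, 140, 155]
  IvoVI (CGAAGGT, off=2): starts [1, 17, 29, 62, 76, 105, 113, 120, 128, 163] → cuts [3, 19, 31, 64, 78, 107, 115, 122, 130, 165]

All cut coordinates (distinct, sorted): [3, 19, 31, 37, 45, 53, 64, 78, 84, 98, 107, 115, 122, 130, 140, 155, 165]

Fragment lengths:
  3→19: 16 bp
  19→31: 12 bp
  31→37: 6 bp
  37→45: 8 bp
  45→53: 8 bp
  53→64: 11 bp
  64→78: 14 bp
  78→84: 6 bp
  84→98: 14 bp
  98→107: 9 bp
  107→115: 8 bp
  115→122: 7 bp
  122→130: 8 bp
  130→140: 10 bp
  140→155: 15 bp
  155→165: 10 bp
  165→3 (wrap): 171-165+3 = 9 bp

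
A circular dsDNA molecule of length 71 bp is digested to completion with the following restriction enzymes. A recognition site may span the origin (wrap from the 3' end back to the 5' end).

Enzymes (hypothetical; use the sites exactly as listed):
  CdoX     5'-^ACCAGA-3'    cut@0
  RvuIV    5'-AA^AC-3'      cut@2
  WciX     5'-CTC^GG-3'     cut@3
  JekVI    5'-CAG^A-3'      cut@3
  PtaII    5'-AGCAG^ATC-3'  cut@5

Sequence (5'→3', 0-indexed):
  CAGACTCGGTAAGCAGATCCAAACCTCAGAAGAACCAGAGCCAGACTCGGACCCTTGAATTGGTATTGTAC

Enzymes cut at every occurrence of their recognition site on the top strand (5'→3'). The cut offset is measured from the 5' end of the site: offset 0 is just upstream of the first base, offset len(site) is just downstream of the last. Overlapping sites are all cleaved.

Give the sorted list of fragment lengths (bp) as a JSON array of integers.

[4,4,4,5,5,6,6,7,9,21]

Site scan:
  CdoX ACCAGA/0: at [33, 69] ⇒ [33, 69]
  RvuIV AAAC/2: at [20] ⇒ [22]
  WciX CTCGG/3: at [4, 45] ⇒ [7, 48]
  JekVI CAGA/3: at [0, 13, 26, 35, 41] ⇒ [3, 16, 29, 38, 44]
  PtaII AGCAGATC/5: at [11] ⇒ [16]

Pooled cuts: [3, 7, 16, 22, 29, 33, 38, 44, 48, 69]

Fragment lengths:
  3→7: 4 bp
  7→16: 9 bp
  16→22: 6 bp
  22→29: 7 bp
  29→33: 4 bp
  33→38: 5 bp
  38→44: 6 bp
  44→48: 4 bp
  48→69: 21 bp
  69→3 (wrap): 71-69+3 = 5 bp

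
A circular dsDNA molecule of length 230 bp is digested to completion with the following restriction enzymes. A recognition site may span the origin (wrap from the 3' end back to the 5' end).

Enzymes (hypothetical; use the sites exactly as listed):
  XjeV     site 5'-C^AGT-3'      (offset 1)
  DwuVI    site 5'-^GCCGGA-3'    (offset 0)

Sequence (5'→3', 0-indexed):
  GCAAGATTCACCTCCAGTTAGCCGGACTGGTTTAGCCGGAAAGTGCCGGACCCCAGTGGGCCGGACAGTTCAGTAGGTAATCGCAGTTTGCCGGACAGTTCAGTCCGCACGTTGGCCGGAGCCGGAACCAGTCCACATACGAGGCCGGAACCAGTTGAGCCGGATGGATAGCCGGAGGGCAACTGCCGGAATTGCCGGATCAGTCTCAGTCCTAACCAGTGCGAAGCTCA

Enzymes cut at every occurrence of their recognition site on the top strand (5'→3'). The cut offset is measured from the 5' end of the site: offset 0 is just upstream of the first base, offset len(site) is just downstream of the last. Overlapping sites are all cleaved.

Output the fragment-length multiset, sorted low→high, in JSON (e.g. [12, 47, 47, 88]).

Per-enzyme occurrences:
  XjeV CAGT/1: at [14, 53, 65, 70, 83, 95, 100, 128, 151, 200, 206, 216] ⇒ [15, 54, 66, 71, 84, 96, 101, 129, 152, 201, 207, 217]
  DwuVI GCCGGA/0: at [20, 34, 44, 59, 89, 114, 120, 143, 158, 170, 184, 193] ⇒ [20, 34, 44, 59, 89, 114, 120, 143, 158, 170, 184, 193]

All cut coordinates (distinct, sorted): [15, 20, 34, 44, 54, 59, 66, 71, 84, 89, 96, 101, 114, 120, 129, 143, 152, 158, 170, 184, 193, 201, 207, 217]

Fragment lengths:
  15→20: 5 bp
  20→34: 14 bp
  34→44: 10 bp
  44→54: 10 bp
  54→59: 5 bp
  59→66: 7 bp
  66→71: 5 bp
  71→84: 13 bp
  84→89: 5 bp
  89→96: 7 bp
  96→101: 5 bp
  101→114: 13 bp
  114→120: 6 bp
  120→129: 9 bp
  129→143: 14 bp
  143→152: 9 bp
  152→158: 6 bp
  158→170: 12 bp
  170→184: 14 bp
  184→193: 9 bp
  193→201: 8 bp
  201→207: 6 bp
  207→217: 10 bp
  217→15 (wrap): 230-217+15 = 28 bp

[5,5,5,5,5,6,6,6,7,7,8,9,9,9,10,10,10,12,13,13,14,14,14,28]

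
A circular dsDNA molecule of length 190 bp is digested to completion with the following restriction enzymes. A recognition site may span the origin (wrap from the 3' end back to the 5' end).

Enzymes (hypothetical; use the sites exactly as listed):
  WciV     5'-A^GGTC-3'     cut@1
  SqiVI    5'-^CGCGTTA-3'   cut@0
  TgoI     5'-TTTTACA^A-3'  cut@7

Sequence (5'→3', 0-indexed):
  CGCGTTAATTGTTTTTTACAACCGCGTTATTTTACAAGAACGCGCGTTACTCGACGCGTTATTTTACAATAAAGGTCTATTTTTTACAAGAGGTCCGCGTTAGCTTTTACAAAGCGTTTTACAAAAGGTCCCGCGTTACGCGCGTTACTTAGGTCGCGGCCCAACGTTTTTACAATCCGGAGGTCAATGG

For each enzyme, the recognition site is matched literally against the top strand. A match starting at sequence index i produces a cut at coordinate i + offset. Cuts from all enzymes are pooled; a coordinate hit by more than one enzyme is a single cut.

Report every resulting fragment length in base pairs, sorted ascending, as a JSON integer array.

Site scan:
  WciV AGGTC/1: at [72, 90, 125, 150, 180] ⇒ [73, 91, 126, 151, 181]
  SqiVI CGCGTTA/0: at [0, 22, 42, 54, 95, 131, 140] ⇒ [0, 22, 42, 54, 95, 131, 140]
  TgoI TTTTACAA/7: at [13, 29, 61, 81, 104, 116, 167] ⇒ [20, 36, 68, 88, 111, 123, 174]

All cut coordinates (distinct, sorted): [0, 20, 22, 36, 42, 54, 68, 73, 88, 91, 95, 111, 123, 126, 131, 140, 151, 174, 181]

Fragment lengths:
  0→20: 20 bp
  20→22: 2 bp
  22→36: 14 bp
  36→42: 6 bp
  42→54: 12 bp
  54→68: 14 bp
  68→73: 5 bp
  73→88: 15 bp
  88→91: 3 bp
  91→95: 4 bp
  95→111: 16 bp
  111→123: 12 bp
  123→126: 3 bp
  126→131: 5 bp
  131→140: 9 bp
  140→151: 11 bp
  151→174: 23 bp
  174→181: 7 bp
  181→0 (wrap): 190-181+0 = 9 bp

[2,3,3,4,5,5,6,7,9,9,11,12,12,14,14,15,16,20,23]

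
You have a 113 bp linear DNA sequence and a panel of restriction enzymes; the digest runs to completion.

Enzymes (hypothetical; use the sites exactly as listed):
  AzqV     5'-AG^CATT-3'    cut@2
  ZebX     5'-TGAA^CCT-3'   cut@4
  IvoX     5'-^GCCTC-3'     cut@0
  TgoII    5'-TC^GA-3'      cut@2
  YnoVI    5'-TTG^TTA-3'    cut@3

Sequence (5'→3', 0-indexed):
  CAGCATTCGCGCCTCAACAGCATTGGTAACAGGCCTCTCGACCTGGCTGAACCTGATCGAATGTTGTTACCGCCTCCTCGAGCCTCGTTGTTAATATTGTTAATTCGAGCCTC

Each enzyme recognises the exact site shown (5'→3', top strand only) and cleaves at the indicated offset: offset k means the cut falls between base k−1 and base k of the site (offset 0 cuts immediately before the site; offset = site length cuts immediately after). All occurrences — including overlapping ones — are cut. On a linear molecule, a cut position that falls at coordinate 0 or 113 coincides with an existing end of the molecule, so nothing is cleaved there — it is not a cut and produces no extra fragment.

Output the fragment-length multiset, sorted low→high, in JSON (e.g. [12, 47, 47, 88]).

[2,2,3,5,5,7,7,7,7,8,8,9,9,10,12,12]

Site scan:
  AzqV (AGCATT, off=2): starts [1, 18] → cuts [3, 20]
  ZebX (TGAACCT, off=4): starts [47] → cuts [51]
  IvoX (GCCTC, off=0): starts [10, 32, 71, 81, 108] → cuts [10, 32, 71, 81, 108]
  TgoII (TCGA, off=2): starts [37, 56, 77, 104] → cuts [39, 58, 79, 106]
  YnoVI (TTGTTA, off=3): starts [63, 87, 96] → cuts [66, 90, 99]

Pooled cuts: [3, 10, 20, 32, 39, 51, 58, 66, 71, 79, 81, 90, 99, 106, 108]

Fragment lengths:
  [0,3): 3 bp
  [3,10): 7 bp
  [10,20): 10 bp
  [20,32): 12 bp
  [32,39): 7 bp
  [39,51): 12 bp
  [51,58): 7 bp
  [58,66): 8 bp
  [66,71): 5 bp
  [71,79): 8 bp
  [79,81): 2 bp
  [81,90): 9 bp
  [90,99): 9 bp
  [99,106): 7 bp
  [106,108): 2 bp
  [108,113): 5 bp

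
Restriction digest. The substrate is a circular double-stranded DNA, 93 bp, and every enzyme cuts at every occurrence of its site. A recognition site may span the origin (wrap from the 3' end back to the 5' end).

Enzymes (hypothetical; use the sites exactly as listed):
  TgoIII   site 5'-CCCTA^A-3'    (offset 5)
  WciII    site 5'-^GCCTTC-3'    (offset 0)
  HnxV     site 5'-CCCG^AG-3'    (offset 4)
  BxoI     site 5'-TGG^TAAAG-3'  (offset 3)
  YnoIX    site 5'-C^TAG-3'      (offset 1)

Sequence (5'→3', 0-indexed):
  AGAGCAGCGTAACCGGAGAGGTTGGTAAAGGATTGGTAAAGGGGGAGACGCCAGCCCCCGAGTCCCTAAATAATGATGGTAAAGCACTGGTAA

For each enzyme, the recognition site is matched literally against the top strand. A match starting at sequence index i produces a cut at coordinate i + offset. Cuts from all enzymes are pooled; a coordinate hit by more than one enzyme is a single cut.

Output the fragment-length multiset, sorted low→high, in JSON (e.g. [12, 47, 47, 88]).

Per-enzyme occurrences:
  TgoIII (CCCTAA, off=5): starts [63] → cuts [68]
  WciII (GCCTTC, off=0): no sites
  HnxV (CCCGAG, off=4): starts [56] → cuts [60]
  BxoI (TGGTAAAG, off=3): starts [22, 33, 76, 87] → cuts [25, 36, 79, 90]
  YnoIX (CTAG, off=1): no sites

All cut coordinates (distinct, sorted): [25, 36, 60, 68, 79, 90]

Fragment lengths:
  25→36: 11 bp
  36→60: 24 bp
  60→68: 8 bp
  68→79: 11 bp
  79→90: 11 bp
  90→25 (wrap): 93-90+25 = 28 bp

[8,11,11,11,24,28]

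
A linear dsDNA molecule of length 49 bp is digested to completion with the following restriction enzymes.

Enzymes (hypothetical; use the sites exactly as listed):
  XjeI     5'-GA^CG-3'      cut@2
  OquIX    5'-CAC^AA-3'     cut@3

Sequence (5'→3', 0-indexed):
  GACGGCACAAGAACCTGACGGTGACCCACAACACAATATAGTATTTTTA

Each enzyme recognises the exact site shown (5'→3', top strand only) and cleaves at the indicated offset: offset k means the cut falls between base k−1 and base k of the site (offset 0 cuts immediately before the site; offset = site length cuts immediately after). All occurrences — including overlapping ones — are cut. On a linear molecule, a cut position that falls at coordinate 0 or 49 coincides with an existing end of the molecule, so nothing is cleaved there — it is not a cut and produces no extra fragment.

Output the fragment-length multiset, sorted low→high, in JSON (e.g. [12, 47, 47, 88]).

[2,5,6,10,11,15]

Per-enzyme occurrences:
  XjeI (GACG, off=2): starts [0, 16] → cuts [2, 18]
  OquIX (CACAA, off=3): starts [5, 26, 31] → cuts [8, 29, 34]

All cut coordinates (distinct, sorted): [2, 8, 18, 29, 34]

Fragments:
  [0,2): 2 bp
  [2,8): 6 bp
  [8,18): 10 bp
  [18,29): 11 bp
  [29,34): 5 bp
  [34,49): 15 bp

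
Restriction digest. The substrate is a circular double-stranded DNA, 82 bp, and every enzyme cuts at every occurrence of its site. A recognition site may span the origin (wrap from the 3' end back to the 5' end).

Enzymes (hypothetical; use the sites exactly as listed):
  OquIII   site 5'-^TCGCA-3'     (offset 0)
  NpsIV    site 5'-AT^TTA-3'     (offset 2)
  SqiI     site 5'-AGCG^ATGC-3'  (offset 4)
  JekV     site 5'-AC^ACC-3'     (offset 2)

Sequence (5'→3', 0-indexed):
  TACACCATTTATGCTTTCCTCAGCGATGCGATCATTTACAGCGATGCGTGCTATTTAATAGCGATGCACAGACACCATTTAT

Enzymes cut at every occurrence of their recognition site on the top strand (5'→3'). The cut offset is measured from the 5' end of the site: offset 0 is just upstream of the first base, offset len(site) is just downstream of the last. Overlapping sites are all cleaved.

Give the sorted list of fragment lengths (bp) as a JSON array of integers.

Scan for sites:
  OquIII (TCGCA, off=0): no sites
  NpsIV ATTTA/2: at [6, 33, 52, 76] ⇒ [8, 35, 54, 78]
  SqiI AGCGATGC/4: at [21, 39, 59] ⇒ [25, 43, 63]
  JekV ACACC/2: at [1, 71] ⇒ [3, 73]

All cut coordinates (distinct, sorted): [3, 8, 25, 35, 43, 54, 63, 73, 78]

Fragments:
  3→8: 5 bp
  8→25: 17 bp
  25→35: 10 bp
  35→43: 8 bp
  43→54: 11 bp
  54→63: 9 bp
  63→73: 10 bp
  73→78: 5 bp
  78→3 (wrap): 82-78+3 = 7 bp

[5,5,7,8,9,10,10,11,17]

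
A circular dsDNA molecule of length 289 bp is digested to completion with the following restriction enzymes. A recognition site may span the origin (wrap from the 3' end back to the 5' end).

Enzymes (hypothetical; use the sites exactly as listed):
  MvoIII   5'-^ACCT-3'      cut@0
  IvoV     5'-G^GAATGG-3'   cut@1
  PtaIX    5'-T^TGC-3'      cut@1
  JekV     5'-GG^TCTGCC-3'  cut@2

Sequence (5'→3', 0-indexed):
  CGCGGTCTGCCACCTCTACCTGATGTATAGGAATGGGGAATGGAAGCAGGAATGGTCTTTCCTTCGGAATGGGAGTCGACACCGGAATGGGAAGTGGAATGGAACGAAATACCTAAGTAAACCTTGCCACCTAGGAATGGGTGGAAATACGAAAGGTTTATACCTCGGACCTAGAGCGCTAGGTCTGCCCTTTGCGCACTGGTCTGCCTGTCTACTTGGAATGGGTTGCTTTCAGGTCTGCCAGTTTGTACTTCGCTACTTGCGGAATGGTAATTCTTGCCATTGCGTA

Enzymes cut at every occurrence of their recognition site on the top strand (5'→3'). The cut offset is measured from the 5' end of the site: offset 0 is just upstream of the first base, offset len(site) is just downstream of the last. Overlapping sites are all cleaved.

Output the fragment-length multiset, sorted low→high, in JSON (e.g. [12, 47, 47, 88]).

Scan for sites:
  MvoIII (ACCT, off=0): starts [11, 17, 110, 120, 128, 161, 168] → cuts [11, 17, 110, 120, 128, 161, 168]
  IvoV (GGAATGG, off=1): starts [29, 36, 48, 65, 83, 95, 133, 217, 263] → cuts [30, 37, 49, 66, 84, 96, 134, 218, 264]
  PtaIX (TTGC, off=1): starts [123, 191, 225, 259, 276, 282] → cuts [124, 192, 226, 260, 277, 283]
  JekV (GGTCTGCC, off=2): starts [3, 181, 200, 234] → cuts [5, 183, 202, 236]

Pooled cuts: [5, 11, 17, 30, 37, 49, 66, 84, 96, 110, 120, 124, 128, 134, 161, 168, 183, 192, 202, 218, 226, 236, 260, 264, 277, 283]

Fragment lengths:
  5→11: 6 bp
  11→17: 6 bp
  17→30: 13 bp
  30→37: 7 bp
  37→49: 12 bp
  49→66: 17 bp
  66→84: 18 bp
  84→96: 12 bp
  96→110: 14 bp
  110→120: 10 bp
  120→124: 4 bp
  124→128: 4 bp
  128→134: 6 bp
  134→161: 27 bp
  161→168: 7 bp
  168→183: 15 bp
  183→192: 9 bp
  192→202: 10 bp
  202→218: 16 bp
  218→226: 8 bp
  226→236: 10 bp
  236→260: 24 bp
  260→264: 4 bp
  264→277: 13 bp
  277→283: 6 bp
  283→5 (wrap): 289-283+5 = 11 bp

[4,4,4,6,6,6,6,7,7,8,9,10,10,10,11,12,12,13,13,14,15,16,17,18,24,27]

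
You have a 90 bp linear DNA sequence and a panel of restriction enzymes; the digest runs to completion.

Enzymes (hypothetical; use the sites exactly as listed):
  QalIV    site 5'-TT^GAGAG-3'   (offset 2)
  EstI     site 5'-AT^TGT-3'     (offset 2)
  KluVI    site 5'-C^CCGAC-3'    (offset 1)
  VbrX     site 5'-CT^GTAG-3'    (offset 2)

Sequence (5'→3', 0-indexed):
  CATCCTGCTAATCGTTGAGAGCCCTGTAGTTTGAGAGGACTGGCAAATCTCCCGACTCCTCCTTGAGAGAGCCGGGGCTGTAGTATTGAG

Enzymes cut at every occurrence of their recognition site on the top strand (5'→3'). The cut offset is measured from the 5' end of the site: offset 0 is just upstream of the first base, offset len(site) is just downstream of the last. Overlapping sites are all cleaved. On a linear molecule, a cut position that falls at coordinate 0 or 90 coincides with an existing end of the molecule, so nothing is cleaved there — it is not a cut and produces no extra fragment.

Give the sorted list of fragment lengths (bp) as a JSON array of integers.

Site scan:
  QalIV (TTGAGAG, off=2): starts [14, 30, 62] → cuts [16, 32, 64]
  EstI (ATTGT, off=2): no sites
  KluVI (CCCGAC, off=1): starts [50] → cuts [51]
  VbrX (CTGTAG, off=2): starts [23, 77] → cuts [25, 79]

Pooled cuts: [16, 25, 32, 51, 64, 79]

Fragments:
  [0,16): 16 bp
  [16,25): 9 bp
  [25,32): 7 bp
  [32,51): 19 bp
  [51,64): 13 bp
  [64,79): 15 bp
  [79,90): 11 bp

[7,9,11,13,15,16,19]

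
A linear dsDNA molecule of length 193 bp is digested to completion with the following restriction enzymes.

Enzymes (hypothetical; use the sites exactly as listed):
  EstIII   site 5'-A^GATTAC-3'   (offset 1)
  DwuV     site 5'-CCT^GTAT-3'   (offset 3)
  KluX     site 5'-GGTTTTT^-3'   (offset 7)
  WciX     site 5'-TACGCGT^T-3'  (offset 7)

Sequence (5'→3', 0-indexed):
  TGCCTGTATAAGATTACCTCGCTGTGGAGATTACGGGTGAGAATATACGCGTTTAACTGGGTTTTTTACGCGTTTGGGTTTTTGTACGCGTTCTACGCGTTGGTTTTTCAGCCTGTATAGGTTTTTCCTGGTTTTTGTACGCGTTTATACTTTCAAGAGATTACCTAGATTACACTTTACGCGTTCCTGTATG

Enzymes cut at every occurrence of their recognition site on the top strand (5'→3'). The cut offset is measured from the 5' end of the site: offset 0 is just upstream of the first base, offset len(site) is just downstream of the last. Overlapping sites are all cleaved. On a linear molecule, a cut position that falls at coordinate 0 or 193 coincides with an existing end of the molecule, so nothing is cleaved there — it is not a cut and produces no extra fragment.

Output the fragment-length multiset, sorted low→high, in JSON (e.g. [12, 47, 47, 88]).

Per-enzyme occurrences:
  EstIII AGATTAC/1: at [10, 27, 157, 166] ⇒ [11, 28, 158, 167]
  DwuV CCTGTAT/3: at [2, 111, 185] ⇒ [5, 114, 188]
  KluX GGTTTTT/7: at [59, 76, 101, 119, 129] ⇒ [66, 83, 108, 126, 136]
  WciX TACGCGTT/7: at [45, 66, 84, 93, 137, 177] ⇒ [52, 73, 91, 100, 144, 184]

All cut coordinates (distinct, sorted): [5, 11, 28, 52, 66, 73, 83, 91, 100, 108, 114, 126, 136, 144, 158, 167, 184, 188]

Fragment lengths:
  [0,5): 5 bp
  [5,11): 6 bp
  [11,28): 17 bp
  [28,52): 24 bp
  [52,66): 14 bp
  [66,73): 7 bp
  [73,83): 10 bp
  [83,91): 8 bp
  [91,100): 9 bp
  [100,108): 8 bp
  [108,114): 6 bp
  [114,126): 12 bp
  [126,136): 10 bp
  [136,144): 8 bp
  [144,158): 14 bp
  [158,167): 9 bp
  [167,184): 17 bp
  [184,188): 4 bp
  [188,193): 5 bp

[4,5,5,6,6,7,8,8,8,9,9,10,10,12,14,14,17,17,24]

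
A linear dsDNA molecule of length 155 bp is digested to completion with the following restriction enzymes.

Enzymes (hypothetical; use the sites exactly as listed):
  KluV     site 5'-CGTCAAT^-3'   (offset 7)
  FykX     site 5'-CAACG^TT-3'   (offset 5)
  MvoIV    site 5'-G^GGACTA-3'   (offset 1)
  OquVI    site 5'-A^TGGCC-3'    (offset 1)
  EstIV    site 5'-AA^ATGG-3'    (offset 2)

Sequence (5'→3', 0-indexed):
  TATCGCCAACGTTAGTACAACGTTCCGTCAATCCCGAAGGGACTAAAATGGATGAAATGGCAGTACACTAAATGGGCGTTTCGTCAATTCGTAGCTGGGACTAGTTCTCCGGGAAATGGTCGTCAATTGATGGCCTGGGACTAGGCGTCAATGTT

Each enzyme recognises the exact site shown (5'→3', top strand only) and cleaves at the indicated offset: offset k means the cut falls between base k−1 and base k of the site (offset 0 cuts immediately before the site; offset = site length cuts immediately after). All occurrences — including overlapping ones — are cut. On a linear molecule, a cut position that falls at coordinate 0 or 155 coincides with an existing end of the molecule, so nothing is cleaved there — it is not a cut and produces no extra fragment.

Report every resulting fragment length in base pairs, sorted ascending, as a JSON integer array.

Per-enzyme occurrences:
  KluV CGTCAAT/7: at [25, 81, 120, 145] ⇒ [32, 88, 127, 152]
  FykX CAACGTT/5: at [6, 17] ⇒ [11, 22]
  MvoIV GGGACTA/1: at [38, 96, 136] ⇒ [39, 97, 137]
  OquVI ATGGCC/1: at [129] ⇒ [130]
  EstIV AAATGG/2: at [45, 54, 69, 113] ⇒ [47, 56, 71, 115]

All cut coordinates (distinct, sorted): [11, 22, 32, 39, 47, 56, 71, 88, 97, 115, 127, 130, 137, 152]

Fragments:
  [0,11): 11 bp
  [11,22): 11 bp
  [22,32): 10 bp
  [32,39): 7 bp
  [39,47): 8 bp
  [47,56): 9 bp
  [56,71): 15 bp
  [71,88): 17 bp
  [88,97): 9 bp
  [97,115): 18 bp
  [115,127): 12 bp
  [127,130): 3 bp
  [130,137): 7 bp
  [137,152): 15 bp
  [152,155): 3 bp

[3,3,7,7,8,9,9,10,11,11,12,15,15,17,18]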